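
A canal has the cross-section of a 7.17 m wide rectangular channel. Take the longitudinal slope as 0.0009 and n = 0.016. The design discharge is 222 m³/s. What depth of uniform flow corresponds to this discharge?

y_n = 8.84 m

Manning's equation rearranged: A R^(2/3) = nQ / (1·√S) = 0.016 × 222 / (√0.0009) = 118.4.
Trying y = 9.66 m: A R^(2/3) = 131.5 — too large.
Trying y = 8.84 m: A R^(2/3) = 118.3 — matches.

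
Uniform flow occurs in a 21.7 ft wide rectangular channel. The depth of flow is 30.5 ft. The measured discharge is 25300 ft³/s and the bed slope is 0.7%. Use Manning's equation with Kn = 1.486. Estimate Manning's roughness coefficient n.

n = 0.013

Flow area A = b·y = 21.7 × 30.5 = 661.9 ft². Wetted perimeter P = b + 2y = 21.7 + 2×30.5 = 82.7 ft.
Hydraulic radius R = A/P = 661.9/82.7 = 8.003 ft.
Rearranging Manning's equation: n = (1.486/Q) A R^(2/3) S^(1/2) = (1.486/25300) × 661.9 × 8.003^(2/3) × √0.007 = 0.013.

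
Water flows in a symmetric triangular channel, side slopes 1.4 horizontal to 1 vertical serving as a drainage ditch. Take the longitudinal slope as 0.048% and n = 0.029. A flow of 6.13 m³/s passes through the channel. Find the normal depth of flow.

Manning's equation rearranged: A R^(2/3) = nQ / (1·√S) = 0.029 × 6.13 / (√0.00048) = 8.114.
Try y = 2.83 m: A R^(2/3) = 12.32 — over.
Try y = 2.42 m: A R^(2/3) = 8.115 — ≈ 8.114.

y_n = 2.42 m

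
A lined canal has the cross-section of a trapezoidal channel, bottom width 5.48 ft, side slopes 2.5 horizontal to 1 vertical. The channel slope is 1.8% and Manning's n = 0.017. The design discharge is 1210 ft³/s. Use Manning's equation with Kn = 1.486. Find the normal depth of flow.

y_n = 3.92 ft

Manning's equation rearranged: A R^(2/3) = nQ / (1.486·√S) = 0.017 × 1210 / (1.486 × √0.018) = 103.2.
Try y = 3.39 ft: A R^(2/3) = 74.92 — short.
Try y = 4.79 ft: A R^(2/3) = 161.1 — over.
Try y = 3.92 ft: A R^(2/3) = 102.9 — close enough.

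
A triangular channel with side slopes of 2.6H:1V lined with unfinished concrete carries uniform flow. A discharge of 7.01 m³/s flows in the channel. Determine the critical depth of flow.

y_c = 1.08 m

At critical depth, Q² T / (g A³) = 1, i.e. A³/T = Q²/g = 7.01²/9.81 = 5.009.
At y = 0.952 m: A³/T = 2.643 — short.
At y = 1.27 m: A³/T = 11.17 — over.
At y = 1.08 m: A³/T = 4.966 — close enough.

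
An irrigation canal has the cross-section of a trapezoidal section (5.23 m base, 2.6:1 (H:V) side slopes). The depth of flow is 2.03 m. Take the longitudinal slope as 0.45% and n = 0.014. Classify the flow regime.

With bottom width b = 5.23 m and side slope z = 2.6: A = (b + zy)y = (5.23 + 2.6×2.03)×2.03 = 21.33 m²; P = b + 2y√(1+z²) = 5.23 + 2×2.03×2.786 = 16.54 m.
Hydraulic radius R = A/P = 21.33/16.54 = 1.29 m.
V = (1/n) R^(2/3) √S = (1/0.014) × 1.29^(2/3) × √0.0045 = 5.677 m/s. Hydraulic depth D_h = A/T = 21.33/15.79 = 1.351 m.
Froude number Fr = V/√(g·D_h) = 5.677/√(9.81×1.351) = 1.56, which is greater than 1, so the flow is supercritical.

supercritical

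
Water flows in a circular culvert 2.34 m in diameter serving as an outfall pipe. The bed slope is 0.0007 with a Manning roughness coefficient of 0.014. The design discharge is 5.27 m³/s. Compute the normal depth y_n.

y_n = 1.78 m

Manning's equation rearranged: A R^(2/3) = nQ / (1·√S) = 0.014 × 5.27 / (√0.0007) = 2.789.
Try y = 1.59 m: A R^(2/3) = 2.421 — short.
Try y = 2.18 m: A R^(2/3) = 3.235 — over.
Try y = 1.78 m: A R^(2/3) = 2.788 — close enough.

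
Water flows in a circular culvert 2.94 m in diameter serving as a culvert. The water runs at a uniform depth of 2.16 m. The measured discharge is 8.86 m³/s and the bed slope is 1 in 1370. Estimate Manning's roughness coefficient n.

For a circular section of diameter D = 2.94 m at depth y = 2.16 m, the central angle is θ = 2 arccos(1 − 2y/D) = 4.119 rad. Then A = (D²/8)(θ − sin θ) = 5.346 m² and P = Dθ/2 = 6.055 m.
Hydraulic radius R = A/P = 5.346/6.055 = 0.8829 m.
Rearranging Manning's equation: n = (1/Q) A R^(2/3) S^(1/2) = (1/8.86) × 5.346 × 0.8829^(2/3) × √0.0007299 = 0.015.

n = 0.015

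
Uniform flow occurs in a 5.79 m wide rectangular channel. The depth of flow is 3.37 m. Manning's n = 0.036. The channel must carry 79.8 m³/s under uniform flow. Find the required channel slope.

S = 0.012

Flow area A = b·y = 5.79 × 3.37 = 19.51 m². Wetted perimeter P = b + 2y = 5.79 + 2×3.37 = 12.53 m.
Hydraulic radius R = A/P = 19.51/12.53 = 1.557 m.
From Manning's equation, S = [nQ / (1 A R^(2/3))]² = [0.036 × 79.8 / (1 × 19.51 × 1.557^(2/3))]² = 0.012.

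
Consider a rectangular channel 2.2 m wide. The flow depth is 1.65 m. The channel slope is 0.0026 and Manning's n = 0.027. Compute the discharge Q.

Q = 5.2 m³/s

Flow area A = b·y = 2.2 × 1.65 = 3.63 m². Wetted perimeter P = b + 2y = 2.2 + 2×1.65 = 5.5 m.
Hydraulic radius R = A/P = 3.63/5.5 = 0.66 m.
Manning's equation: Q = (1/n) A R^(2/3) S^(1/2) = (1/0.027) × 3.63 × 0.66^(2/3) × 0.0026^(1/2) = 5.2 m³/s.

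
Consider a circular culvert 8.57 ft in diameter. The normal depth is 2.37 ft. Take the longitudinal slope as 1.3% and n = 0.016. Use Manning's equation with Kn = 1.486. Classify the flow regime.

supercritical

For a circular section of diameter D = 8.57 ft at depth y = 2.37 ft, the central angle is θ = 2 arccos(1 − 2y/D) = 2.215 rad. Then A = (D²/8)(θ − sin θ) = 12.99 ft² and P = Dθ/2 = 9.491 ft.
Hydraulic radius R = A/P = 12.99/9.491 = 1.369 ft.
V = (1.486/n) R^(2/3) √S = (1.486/0.016) × 1.369^(2/3) × √0.013 = 13.06 ft/s. Hydraulic depth D_h = A/T = 12.99/7.667 = 1.695 ft.
Froude number Fr = V/√(g·D_h) = 13.06/√(32.2×1.695) = 1.77, which is greater than 1, so the flow is supercritical.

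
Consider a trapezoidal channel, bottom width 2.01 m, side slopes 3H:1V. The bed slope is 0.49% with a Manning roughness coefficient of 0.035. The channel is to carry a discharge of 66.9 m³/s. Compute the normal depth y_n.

y_n = 2.66 m

Manning's equation rearranged: A R^(2/3) = nQ / (1·√S) = 0.035 × 66.9 / (√0.0049) = 33.45.
At y = 1.94 m: A R^(2/3) = 15.83 — short.
At y = 2.91 m: A R^(2/3) = 41.51 — over.
At y = 2.66 m: A R^(2/3) = 33.43 — close enough.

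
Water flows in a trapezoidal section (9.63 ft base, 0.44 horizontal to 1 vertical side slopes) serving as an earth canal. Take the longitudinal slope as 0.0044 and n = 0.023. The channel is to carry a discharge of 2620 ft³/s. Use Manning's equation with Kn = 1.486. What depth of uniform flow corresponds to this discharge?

Manning's equation rearranged: A R^(2/3) = nQ / (1.486·√S) = 0.023 × 2620 / (1.486 × √0.0044) = 611.3.
At y = 16.2 ft: A R^(2/3) = 899.3 — over.
At y = 9.54 ft: A R^(2/3) = 350.4 — short.
At y = 13.1 ft: A R^(2/3) = 610.8 — ≈ 611.3.

y_n = 13.1 ft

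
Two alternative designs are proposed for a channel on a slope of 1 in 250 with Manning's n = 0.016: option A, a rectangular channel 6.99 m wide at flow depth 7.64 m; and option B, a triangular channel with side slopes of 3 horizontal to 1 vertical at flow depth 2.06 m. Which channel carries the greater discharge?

channel A

Channel A: Flow area A = b·y = 6.99 × 7.64 = 53.4 m². Wetted perimeter P = b + 2y = 6.99 + 2×7.64 = 22.27 m. Hydraulic radius R = A/P = 53.4/22.27 = 2.398 m. Q_A = (1/0.016)·53.4·2.398^(2/3)·√0.004 = 378.2 m³/s.
Channel B: For a triangular section with side slope z = 3: A = zy² = 3×2.06² = 12.73 m²; P = 2y√(1+z²) = 2×2.06×3.162 = 13.03 m. Hydraulic radius R = A/P = 12.73/13.03 = 0.9771 m. Q_B = (1/0.016)·12.73·0.9771^(2/3)·√0.004 = 49.55 m³/s.
Q_A = 378.2 m³/s vs Q_B = 49.55 m³/s, so channel A carries more.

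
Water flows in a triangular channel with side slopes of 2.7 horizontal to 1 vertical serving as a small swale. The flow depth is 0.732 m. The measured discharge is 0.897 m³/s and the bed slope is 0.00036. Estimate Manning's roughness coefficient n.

n = 0.015

For a triangular section with side slope z = 2.7: A = zy² = 2.7×0.732² = 1.447 m²; P = 2y√(1+z²) = 2×0.732×2.879 = 4.215 m.
Hydraulic radius R = A/P = 1.447/4.215 = 0.3432 m.
Rearranging Manning's equation: n = (1/Q) A R^(2/3) S^(1/2) = (1/0.897) × 1.447 × 0.3432^(2/3) × √0.00036 = 0.015.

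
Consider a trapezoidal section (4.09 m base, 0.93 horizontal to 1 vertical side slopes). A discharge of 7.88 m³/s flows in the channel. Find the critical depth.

y_c = 0.685 m

At critical depth, Q² T / (g A³) = 1, i.e. A³/T = Q²/g = 7.88²/9.81 = 6.33.
Trying y = 0.858 m: A³/T = 12.97 — too large.
Trying y = 0.553 m: A³/T = 3.225 — too small.
Trying y = 0.685 m: A³/T = 6.329 — ≈ 6.33.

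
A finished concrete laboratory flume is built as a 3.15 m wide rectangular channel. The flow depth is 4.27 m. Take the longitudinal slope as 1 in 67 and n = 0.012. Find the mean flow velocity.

Flow area A = b·y = 3.15 × 4.27 = 13.45 m². Wetted perimeter P = b + 2y = 3.15 + 2×4.27 = 11.69 m.
Hydraulic radius R = A/P = 13.45/11.69 = 1.151 m.
From Manning's equation, V = (1/n) R^(2/3) S^(1/2) = (1/0.012) × 1.151^(2/3) × 0.01493^(1/2) = 11.2 m/s.

V = 11.2 m/s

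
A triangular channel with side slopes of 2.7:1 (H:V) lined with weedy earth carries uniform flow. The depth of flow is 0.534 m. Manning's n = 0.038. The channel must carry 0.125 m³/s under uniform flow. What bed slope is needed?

S = 0.000241

For a triangular section with side slope z = 2.7: A = zy² = 2.7×0.534² = 0.7699 m²; P = 2y√(1+z²) = 2×0.534×2.879 = 3.075 m.
Hydraulic radius R = A/P = 0.7699/3.075 = 0.2504 m.
From Manning's equation, S = [nQ / (1 A R^(2/3))]² = [0.038 × 0.125 / (1 × 0.7699 × 0.2504^(2/3))]² = 0.000241.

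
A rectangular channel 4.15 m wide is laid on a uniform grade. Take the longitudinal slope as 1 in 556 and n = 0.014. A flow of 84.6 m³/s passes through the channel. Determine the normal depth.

y_n = 5.18 m

Manning's equation rearranged: A R^(2/3) = nQ / (1·√S) = 0.014 × 84.6 / (√0.001799) = 27.93.
At y = 3.82 m: A R^(2/3) = 19.31 — low.
At y = 6.14 m: A R^(2/3) = 34.14 — high.
At y = 5.18 m: A R^(2/3) = 27.94 — close enough.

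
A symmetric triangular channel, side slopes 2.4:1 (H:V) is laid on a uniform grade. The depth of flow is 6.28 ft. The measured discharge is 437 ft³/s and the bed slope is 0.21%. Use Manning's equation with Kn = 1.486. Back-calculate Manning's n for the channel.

n = 0.03

For a triangular section with side slope z = 2.4: A = zy² = 2.4×6.28² = 94.65 ft²; P = 2y√(1+z²) = 2×6.28×2.6 = 32.66 ft.
Hydraulic radius R = A/P = 94.65/32.66 = 2.898 ft.
Rearranging Manning's equation: n = (1.486/Q) A R^(2/3) S^(1/2) = (1.486/437) × 94.65 × 2.898^(2/3) × √0.0021 = 0.03.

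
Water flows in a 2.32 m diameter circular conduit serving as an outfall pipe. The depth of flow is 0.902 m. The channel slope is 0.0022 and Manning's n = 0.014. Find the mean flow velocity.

For a circular section of diameter D = 2.32 m at depth y = 0.902 m, the central angle is θ = 2 arccos(1 − 2y/D) = 2.693 rad. Then A = (D²/8)(θ − sin θ) = 1.52 m² and P = Dθ/2 = 3.124 m.
Hydraulic radius R = A/P = 1.52/3.124 = 0.4866 m.
From Manning's equation, V = (1/n) R^(2/3) S^(1/2) = (1/0.014) × 0.4866^(2/3) × 0.0022^(1/2) = 2.07 m/s.

V = 2.07 m/s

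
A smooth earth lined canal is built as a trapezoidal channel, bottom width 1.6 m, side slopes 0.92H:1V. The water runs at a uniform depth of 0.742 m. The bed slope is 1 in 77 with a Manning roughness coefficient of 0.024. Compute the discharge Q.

With bottom width b = 1.6 m and side slope z = 0.92: A = (b + zy)y = (1.6 + 0.92×0.742)×0.742 = 1.694 m²; P = b + 2y√(1+z²) = 1.6 + 2×0.742×1.359 = 3.616 m.
Hydraulic radius R = A/P = 1.694/3.616 = 0.4683 m.
Manning's equation: Q = (1/n) A R^(2/3) S^(1/2) = (1/0.024) × 1.694 × 0.4683^(2/3) × 0.01299^(1/2) = 4.85 m³/s.

Q = 4.85 m³/s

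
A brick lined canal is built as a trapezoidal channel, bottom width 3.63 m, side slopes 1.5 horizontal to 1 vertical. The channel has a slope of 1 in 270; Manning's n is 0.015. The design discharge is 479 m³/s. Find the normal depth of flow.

y_n = 5.28 m

Manning's equation rearranged: A R^(2/3) = nQ / (1·√S) = 0.015 × 479 / (√0.003704) = 118.1.
Try y = 6.72 m: A R^(2/3) = 204.5 — high.
Try y = 5.28 m: A R^(2/3) = 118 — close enough.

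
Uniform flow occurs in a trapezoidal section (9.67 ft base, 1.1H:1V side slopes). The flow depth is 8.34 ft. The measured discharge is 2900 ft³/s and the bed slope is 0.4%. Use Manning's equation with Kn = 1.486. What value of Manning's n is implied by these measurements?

n = 0.014

With bottom width b = 9.67 ft and side slope z = 1.1: A = (b + zy)y = (9.67 + 1.1×8.34)×8.34 = 157.2 ft²; P = b + 2y√(1+z²) = 9.67 + 2×8.34×1.487 = 34.47 ft.
Hydraulic radius R = A/P = 157.2/34.47 = 4.56 ft.
Rearranging Manning's equation: n = (1.486/Q) A R^(2/3) S^(1/2) = (1.486/2900) × 157.2 × 4.56^(2/3) × √0.004 = 0.014.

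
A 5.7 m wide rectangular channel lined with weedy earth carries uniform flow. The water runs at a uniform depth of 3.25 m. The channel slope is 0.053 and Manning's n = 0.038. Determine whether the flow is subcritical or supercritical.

supercritical

Flow area A = b·y = 5.7 × 3.25 = 18.53 m². Wetted perimeter P = b + 2y = 5.7 + 2×3.25 = 12.2 m.
Hydraulic radius R = A/P = 18.53/12.2 = 1.518 m.
V = (1/n) R^(2/3) √S = (1/0.038) × 1.518^(2/3) × √0.053 = 8.004 m/s. Hydraulic depth D_h = A/T = 18.53/5.7 = 3.25 m.
Froude number Fr = V/√(g·D_h) = 8.004/√(9.81×3.25) = 1.42, which is greater than 1, so the flow is supercritical.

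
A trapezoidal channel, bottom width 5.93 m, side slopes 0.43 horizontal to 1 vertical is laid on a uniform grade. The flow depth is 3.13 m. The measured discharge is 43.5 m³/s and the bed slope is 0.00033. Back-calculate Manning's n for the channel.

n = 0.014

With bottom width b = 5.93 m and side slope z = 0.43: A = (b + zy)y = (5.93 + 0.43×3.13)×3.13 = 22.77 m²; P = b + 2y√(1+z²) = 5.93 + 2×3.13×1.089 = 12.74 m.
Hydraulic radius R = A/P = 22.77/12.74 = 1.787 m.
Rearranging Manning's equation: n = (1/Q) A R^(2/3) S^(1/2) = (1/43.5) × 22.77 × 1.787^(2/3) × √0.00033 = 0.014.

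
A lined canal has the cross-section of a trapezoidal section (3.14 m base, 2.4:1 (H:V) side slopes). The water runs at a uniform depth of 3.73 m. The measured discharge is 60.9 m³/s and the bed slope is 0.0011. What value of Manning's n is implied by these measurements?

n = 0.039

With bottom width b = 3.14 m and side slope z = 2.4: A = (b + zy)y = (3.14 + 2.4×3.73)×3.73 = 45.1 m²; P = b + 2y√(1+z²) = 3.14 + 2×3.73×2.6 = 22.54 m.
Hydraulic radius R = A/P = 45.1/22.54 = 2.001 m.
Rearranging Manning's equation: n = (1/Q) A R^(2/3) S^(1/2) = (1/60.9) × 45.1 × 2.001^(2/3) × √0.0011 = 0.039.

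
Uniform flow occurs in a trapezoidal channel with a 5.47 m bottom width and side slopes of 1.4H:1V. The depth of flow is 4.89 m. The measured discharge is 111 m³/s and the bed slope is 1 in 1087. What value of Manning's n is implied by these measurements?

n = 0.0319

With bottom width b = 5.47 m and side slope z = 1.4: A = (b + zy)y = (5.47 + 1.4×4.89)×4.89 = 60.23 m²; P = b + 2y√(1+z²) = 5.47 + 2×4.89×1.72 = 22.3 m.
Hydraulic radius R = A/P = 60.23/22.3 = 2.701 m.
Rearranging Manning's equation: n = (1/Q) A R^(2/3) S^(1/2) = (1/111) × 60.23 × 2.701^(2/3) × √0.00092 = 0.0319.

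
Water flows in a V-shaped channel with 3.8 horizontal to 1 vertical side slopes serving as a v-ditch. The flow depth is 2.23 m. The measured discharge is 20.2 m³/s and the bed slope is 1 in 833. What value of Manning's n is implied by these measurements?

n = 0.0341

For a triangular section with side slope z = 3.8: A = zy² = 3.8×2.23² = 18.9 m²; P = 2y√(1+z²) = 2×2.23×3.929 = 17.53 m.
Hydraulic radius R = A/P = 18.9/17.53 = 1.078 m.
Rearranging Manning's equation: n = (1/Q) A R^(2/3) S^(1/2) = (1/20.2) × 18.9 × 1.078^(2/3) × √0.0012 = 0.0341.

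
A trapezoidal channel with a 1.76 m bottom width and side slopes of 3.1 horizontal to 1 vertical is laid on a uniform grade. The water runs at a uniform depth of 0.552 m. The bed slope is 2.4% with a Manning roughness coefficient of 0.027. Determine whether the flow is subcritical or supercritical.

supercritical

With bottom width b = 1.76 m and side slope z = 3.1: A = (b + zy)y = (1.76 + 3.1×0.552)×0.552 = 1.916 m²; P = b + 2y√(1+z²) = 1.76 + 2×0.552×3.257 = 5.356 m.
Hydraulic radius R = A/P = 1.916/5.356 = 0.3577 m.
V = (1/n) R^(2/3) √S = (1/0.027) × 0.3577^(2/3) × √0.024 = 2.892 m/s. Hydraulic depth D_h = A/T = 1.916/5.182 = 0.3697 m.
Froude number Fr = V/√(g·D_h) = 2.892/√(9.81×0.3697) = 1.52, which is greater than 1, so the flow is supercritical.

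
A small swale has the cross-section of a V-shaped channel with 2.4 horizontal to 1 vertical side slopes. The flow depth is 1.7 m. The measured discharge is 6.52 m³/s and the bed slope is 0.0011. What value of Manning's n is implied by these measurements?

For a triangular section with side slope z = 2.4: A = zy² = 2.4×1.7² = 6.936 m²; P = 2y√(1+z²) = 2×1.7×2.6 = 8.84 m.
Hydraulic radius R = A/P = 6.936/8.84 = 0.7846 m.
Rearranging Manning's equation: n = (1/Q) A R^(2/3) S^(1/2) = (1/6.52) × 6.936 × 0.7846^(2/3) × √0.0011 = 0.03.

n = 0.03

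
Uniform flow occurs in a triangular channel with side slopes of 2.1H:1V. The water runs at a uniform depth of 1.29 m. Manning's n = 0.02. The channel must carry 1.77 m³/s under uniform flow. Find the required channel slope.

For a triangular section with side slope z = 2.1: A = zy² = 2.1×1.29² = 3.495 m²; P = 2y√(1+z²) = 2×1.29×2.326 = 6.001 m.
Hydraulic radius R = A/P = 3.495/6.001 = 0.5823 m.
From Manning's equation, S = [nQ / (1 A R^(2/3))]² = [0.02 × 1.77 / (1 × 3.495 × 0.5823^(2/3))]² = 0.000211.

S = 0.000211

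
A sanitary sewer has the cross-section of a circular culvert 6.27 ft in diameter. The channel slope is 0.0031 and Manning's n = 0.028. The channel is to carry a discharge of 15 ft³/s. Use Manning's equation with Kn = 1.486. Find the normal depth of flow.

y_n = 1.48 ft

Manning's equation rearranged: A R^(2/3) = nQ / (1.486·√S) = 0.028 × 15 / (1.486 × √0.0031) = 5.076.
Try y = 1.82 ft: A R^(2/3) = 7.653 — high.
Try y = 1.21 ft: A R^(2/3) = 3.394 — low.
Try y = 1.48 ft: A R^(2/3) = 5.091 — matches.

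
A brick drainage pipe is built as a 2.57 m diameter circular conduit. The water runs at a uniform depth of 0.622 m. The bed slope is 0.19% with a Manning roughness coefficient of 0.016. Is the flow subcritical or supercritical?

subcritical

For a circular section of diameter D = 2.57 m at depth y = 0.622 m, the central angle is θ = 2 arccos(1 − 2y/D) = 2.057 rad. Then A = (D²/8)(θ − sin θ) = 0.9688 m² and P = Dθ/2 = 2.644 m.
Hydraulic radius R = A/P = 0.9688/2.644 = 0.3664 m.
V = (1/n) R^(2/3) √S = (1/0.016) × 0.3664^(2/3) × √0.0019 = 1.395 m/s. Hydraulic depth D_h = A/T = 0.9688/2.202 = 0.4401 m.
Froude number Fr = V/√(g·D_h) = 1.395/√(9.81×0.4401) = 0.671, which is less than 1, so the flow is subcritical.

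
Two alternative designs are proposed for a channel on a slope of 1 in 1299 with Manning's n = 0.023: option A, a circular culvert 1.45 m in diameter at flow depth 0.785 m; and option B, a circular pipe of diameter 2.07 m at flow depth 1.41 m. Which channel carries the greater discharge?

channel B

Channel A: For a circular section of diameter D = 1.45 m at depth y = 0.785 m, the central angle is θ = 2 arccos(1 − 2y/D) = 3.307 rad. Then A = (D²/8)(θ − sin θ) = 0.9126 m² and P = Dθ/2 = 2.398 m. Hydraulic radius R = A/P = 0.9126/2.398 = 0.3806 m. Q_A = (1/0.023)·0.9126·0.3806^(2/3)·√0.0007698 = 0.5781 m³/s.
Channel B: For a circular section of diameter D = 2.07 m at depth y = 1.41 m, the central angle is θ = 2 arccos(1 − 2y/D) = 3.883 rad. Then A = (D²/8)(θ − sin θ) = 2.442 m² and P = Dθ/2 = 4.019 m. Hydraulic radius R = A/P = 2.442/4.019 = 0.6075 m. Q_B = (1/0.023)·2.442·0.6075^(2/3)·√0.0007698 = 2.113 m³/s.
Q_A = 0.5781 m³/s vs Q_B = 2.113 m³/s, so channel B carries more.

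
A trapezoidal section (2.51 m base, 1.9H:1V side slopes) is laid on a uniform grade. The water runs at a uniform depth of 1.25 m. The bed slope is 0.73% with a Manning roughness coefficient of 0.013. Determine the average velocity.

V = 5.55 m/s

With bottom width b = 2.51 m and side slope z = 1.9: A = (b + zy)y = (2.51 + 1.9×1.25)×1.25 = 6.106 m²; P = b + 2y√(1+z²) = 2.51 + 2×1.25×2.147 = 7.878 m.
Hydraulic radius R = A/P = 6.106/7.878 = 0.7751 m.
From Manning's equation, V = (1/n) R^(2/3) S^(1/2) = (1/0.013) × 0.7751^(2/3) × 0.0073^(1/2) = 5.55 m/s.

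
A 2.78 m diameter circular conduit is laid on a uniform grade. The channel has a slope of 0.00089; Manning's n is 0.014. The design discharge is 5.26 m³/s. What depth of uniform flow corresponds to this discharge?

y_n = 1.42 m

Manning's equation rearranged: A R^(2/3) = nQ / (1·√S) = 0.014 × 5.26 / (√0.00089) = 2.468.
Trying y = 1.03 m: A R^(2/3) = 1.393 — short.
Trying y = 1.77 m: A R^(2/3) = 3.496 — over.
Trying y = 1.42 m: A R^(2/3) = 2.469 — close enough.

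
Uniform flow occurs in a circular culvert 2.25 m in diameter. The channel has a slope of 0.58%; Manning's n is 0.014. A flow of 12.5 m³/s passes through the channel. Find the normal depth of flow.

y_n = 1.59 m

Manning's equation rearranged: A R^(2/3) = nQ / (1·√S) = 0.014 × 12.5 / (√0.0058) = 2.298.
At y = 1.84 m: A R^(2/3) = 2.704 — too large.
At y = 1.25 m: A R^(2/3) = 1.613 — too small.
At y = 1.59 m: A R^(2/3) = 2.296 — close enough.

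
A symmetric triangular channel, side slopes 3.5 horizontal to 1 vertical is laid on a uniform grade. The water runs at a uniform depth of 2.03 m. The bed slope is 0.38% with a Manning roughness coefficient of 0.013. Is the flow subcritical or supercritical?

supercritical

For a triangular section with side slope z = 3.5: A = zy² = 3.5×2.03² = 14.42 m²; P = 2y√(1+z²) = 2×2.03×3.64 = 14.78 m.
Hydraulic radius R = A/P = 14.42/14.78 = 0.9759 m.
V = (1/n) R^(2/3) √S = (1/0.013) × 0.9759^(2/3) × √0.0038 = 4.666 m/s. Hydraulic depth D_h = A/T = 14.42/14.21 = 1.015 m.
Froude number Fr = V/√(g·D_h) = 4.666/√(9.81×1.015) = 1.48, which is greater than 1, so the flow is supercritical.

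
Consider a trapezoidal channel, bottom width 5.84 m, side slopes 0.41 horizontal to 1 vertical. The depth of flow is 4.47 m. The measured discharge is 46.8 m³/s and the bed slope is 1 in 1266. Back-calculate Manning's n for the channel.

With bottom width b = 5.84 m and side slope z = 0.41: A = (b + zy)y = (5.84 + 0.41×4.47)×4.47 = 34.3 m²; P = b + 2y√(1+z²) = 5.84 + 2×4.47×1.081 = 15.5 m.
Hydraulic radius R = A/P = 34.3/15.5 = 2.212 m.
Rearranging Manning's equation: n = (1/Q) A R^(2/3) S^(1/2) = (1/46.8) × 34.3 × 2.212^(2/3) × √0.0007899 = 0.035.

n = 0.035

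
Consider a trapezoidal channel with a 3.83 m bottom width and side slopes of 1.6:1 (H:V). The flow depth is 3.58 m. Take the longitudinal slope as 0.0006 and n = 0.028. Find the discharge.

Q = 47.1 m³/s

With bottom width b = 3.83 m and side slope z = 1.6: A = (b + zy)y = (3.83 + 1.6×3.58)×3.58 = 34.22 m²; P = b + 2y√(1+z²) = 3.83 + 2×3.58×1.887 = 17.34 m.
Hydraulic radius R = A/P = 34.22/17.34 = 1.973 m.
Manning's equation: Q = (1/n) A R^(2/3) S^(1/2) = (1/0.028) × 34.22 × 1.973^(2/3) × 0.0006^(1/2) = 47.1 m³/s.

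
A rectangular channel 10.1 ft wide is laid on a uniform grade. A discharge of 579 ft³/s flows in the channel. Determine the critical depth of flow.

For a rectangular channel, critical depth y_c = (q²/g)^(1/3) where q = Q/b = 579/10.1 = 57.33 ft²/s.
So y_c = (57.33²/32.2)^(1/3) = 4.67 ft.

y_c = 4.67 ft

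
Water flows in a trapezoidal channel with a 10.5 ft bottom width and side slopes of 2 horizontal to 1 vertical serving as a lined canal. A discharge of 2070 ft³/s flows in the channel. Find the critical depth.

At critical depth, Q² T / (g A³) = 1, i.e. A³/T = Q²/g = 2070²/32.2 = 133100.
Try y = 8.27 ft: A³/T = 256600 — high.
Try y = 7.03 ft: A³/T = 133300 — ≈ 133100.

y_c = 7.03 ft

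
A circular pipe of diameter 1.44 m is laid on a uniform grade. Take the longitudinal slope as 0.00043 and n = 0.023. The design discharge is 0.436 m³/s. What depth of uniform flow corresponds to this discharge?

y_n = 0.793 m

Manning's equation rearranged: A R^(2/3) = nQ / (1·√S) = 0.023 × 0.436 / (√0.00043) = 0.4836.
Try y = 1 m: A R^(2/3) = 0.6828 — high.
Try y = 0.793 m: A R^(2/3) = 0.4837 — close enough.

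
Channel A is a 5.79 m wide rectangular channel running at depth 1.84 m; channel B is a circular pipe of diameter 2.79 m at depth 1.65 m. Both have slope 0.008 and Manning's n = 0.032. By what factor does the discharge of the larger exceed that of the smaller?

Channel A: Flow area A = b·y = 5.79 × 1.84 = 10.65 m². Wetted perimeter P = b + 2y = 5.79 + 2×1.84 = 9.47 m. Hydraulic radius R = A/P = 10.65/9.47 = 1.125 m. Q_A = (1/0.032)·10.65·1.125^(2/3)·√0.008 = 32.21 m³/s.
Channel B: For a circular section of diameter D = 2.79 m at depth y = 1.65 m, the central angle is θ = 2 arccos(1 − 2y/D) = 3.509 rad. Then A = (D²/8)(θ − sin θ) = 3.764 m² and P = Dθ/2 = 4.895 m. Hydraulic radius R = A/P = 3.764/4.895 = 0.7689 m. Q_B = (1/0.032)·3.764·0.7689^(2/3)·√0.008 = 8.831 m³/s.
The larger discharge is 32.21 m³/s and the smaller is 8.831 m³/s; the ratio is 3.65.

3.65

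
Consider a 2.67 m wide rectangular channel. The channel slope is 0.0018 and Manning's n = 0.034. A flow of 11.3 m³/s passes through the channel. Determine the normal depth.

y_n = 3.47 m

Manning's equation rearranged: A R^(2/3) = nQ / (1·√S) = 0.034 × 11.3 / (√0.0018) = 9.056.
At y = 4.19 m: A R^(2/3) = 11.28 — high.
At y = 3.47 m: A R^(2/3) = 9.042 — close enough.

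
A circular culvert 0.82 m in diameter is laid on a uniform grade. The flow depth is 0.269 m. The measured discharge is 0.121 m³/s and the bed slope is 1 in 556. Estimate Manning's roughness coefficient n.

n = 0.015

For a circular section of diameter D = 0.82 m at depth y = 0.269 m, the central angle is θ = 2 arccos(1 − 2y/D) = 2.439 rad. Then A = (D²/8)(θ − sin θ) = 0.1508 m² and P = Dθ/2 = 1 m.
Hydraulic radius R = A/P = 0.1508/1 = 0.1507 m.
Rearranging Manning's equation: n = (1/Q) A R^(2/3) S^(1/2) = (1/0.121) × 0.1508 × 0.1507^(2/3) × √0.001799 = 0.015.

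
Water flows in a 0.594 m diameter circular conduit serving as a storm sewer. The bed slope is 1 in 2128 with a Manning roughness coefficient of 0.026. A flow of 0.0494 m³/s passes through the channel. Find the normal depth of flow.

Manning's equation rearranged: A R^(2/3) = nQ / (1·√S) = 0.026 × 0.0494 / (√0.0004699) = 0.05925.
Trying y = 0.484 m: A R^(2/3) = 0.0773 — over.
Trying y = 0.388 m: A R^(2/3) = 0.05919 — ≈ 0.05925.

y_n = 0.388 m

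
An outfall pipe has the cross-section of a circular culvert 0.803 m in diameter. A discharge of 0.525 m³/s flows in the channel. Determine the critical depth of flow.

y_c = 0.438 m

At critical depth, Q² T / (g A³) = 1, i.e. A³/T = Q²/g = 0.525²/9.81 = 0.0281.
At y = 0.524 m: A³/T = 0.05608 — over.
At y = 0.438 m: A³/T = 0.02819 — matches.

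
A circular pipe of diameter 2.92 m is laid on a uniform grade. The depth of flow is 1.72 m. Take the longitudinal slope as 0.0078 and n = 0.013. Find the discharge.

For a circular section of diameter D = 2.92 m at depth y = 1.72 m, the central angle is θ = 2 arccos(1 − 2y/D) = 3.5 rad. Then A = (D²/8)(θ − sin θ) = 4.103 m² and P = Dθ/2 = 5.11 m.
Hydraulic radius R = A/P = 4.103/5.11 = 0.8031 m.
Manning's equation: Q = (1/n) A R^(2/3) S^(1/2) = (1/0.013) × 4.103 × 0.8031^(2/3) × 0.0078^(1/2) = 24.1 m³/s.

Q = 24.1 m³/s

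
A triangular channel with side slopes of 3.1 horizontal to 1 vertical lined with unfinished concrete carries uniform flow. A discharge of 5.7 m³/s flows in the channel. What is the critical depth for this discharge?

y_c = 0.928 m

At critical depth, Q² T / (g A³) = 1, i.e. A³/T = Q²/g = 5.7²/9.81 = 3.312.
Try y = 0.698 m: A³/T = 0.7961 — too small.
Try y = 0.928 m: A³/T = 3.307 — close enough.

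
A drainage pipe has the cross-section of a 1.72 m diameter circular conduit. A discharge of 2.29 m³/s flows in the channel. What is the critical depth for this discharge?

y_c = 0.748 m

At critical depth, Q² T / (g A³) = 1, i.e. A³/T = Q²/g = 2.29²/9.81 = 0.5346.
Try y = 0.848 m: A³/T = 0.864 — over.
Try y = 0.748 m: A³/T = 0.5346 — matches.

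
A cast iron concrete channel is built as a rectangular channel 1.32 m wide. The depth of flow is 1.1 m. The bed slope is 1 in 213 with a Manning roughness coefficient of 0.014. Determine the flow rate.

Q = 3.94 m³/s

Flow area A = b·y = 1.32 × 1.1 = 1.452 m². Wetted perimeter P = b + 2y = 1.32 + 2×1.1 = 3.52 m.
Hydraulic radius R = A/P = 1.452/3.52 = 0.4125 m.
Manning's equation: Q = (1/n) A R^(2/3) S^(1/2) = (1/0.014) × 1.452 × 0.4125^(2/3) × 0.004695^(1/2) = 3.94 m³/s.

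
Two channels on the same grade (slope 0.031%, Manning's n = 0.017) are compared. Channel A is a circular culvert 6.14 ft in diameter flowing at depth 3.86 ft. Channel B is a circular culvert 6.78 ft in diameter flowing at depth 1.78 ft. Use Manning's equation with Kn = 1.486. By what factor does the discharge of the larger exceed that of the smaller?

3.67

Channel A: For a circular section of diameter D = 6.14 ft at depth y = 3.86 ft, the central angle is θ = 2 arccos(1 − 2y/D) = 3.662 rad. Then A = (D²/8)(θ − sin θ) = 19.6 ft² and P = Dθ/2 = 11.24 ft. Hydraulic radius R = A/P = 19.6/11.24 = 1.743 ft. Q_A = (1.486/0.017)·19.6·1.743^(2/3)·√0.00031 = 43.7 ft³/s.
Channel B: For a circular section of diameter D = 6.78 ft at depth y = 1.78 ft, the central angle is θ = 2 arccos(1 − 2y/D) = 2.152 rad. Then A = (D²/8)(θ − sin θ) = 7.561 ft² and P = Dθ/2 = 7.295 ft. Hydraulic radius R = A/P = 7.561/7.295 = 1.037 ft. Q_B = (1.486/0.017)·7.561·1.037^(2/3)·√0.00031 = 11.92 ft³/s.
The larger discharge is 43.7 ft³/s and the smaller is 11.92 ft³/s; the ratio is 3.67.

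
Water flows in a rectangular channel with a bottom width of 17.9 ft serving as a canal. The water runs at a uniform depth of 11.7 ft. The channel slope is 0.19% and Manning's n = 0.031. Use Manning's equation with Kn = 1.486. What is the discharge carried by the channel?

Q = 1290 ft³/s

Flow area A = b·y = 17.9 × 11.7 = 209.4 ft². Wetted perimeter P = b + 2y = 17.9 + 2×11.7 = 41.3 ft.
Hydraulic radius R = A/P = 209.4/41.3 = 5.071 ft.
Manning's equation: Q = (1.486/n) A R^(2/3) S^(1/2) = (1.486/0.031) × 209.4 × 5.071^(2/3) × 0.0019^(1/2) = 1290 ft³/s.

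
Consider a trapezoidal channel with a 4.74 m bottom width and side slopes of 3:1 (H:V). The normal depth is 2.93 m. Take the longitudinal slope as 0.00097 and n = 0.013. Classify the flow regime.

subcritical

With bottom width b = 4.74 m and side slope z = 3: A = (b + zy)y = (4.74 + 3×2.93)×2.93 = 39.64 m²; P = b + 2y√(1+z²) = 4.74 + 2×2.93×3.162 = 23.27 m.
Hydraulic radius R = A/P = 39.64/23.27 = 1.704 m.
V = (1/n) R^(2/3) √S = (1/0.013) × 1.704^(2/3) × √0.00097 = 3.417 m/s. Hydraulic depth D_h = A/T = 39.64/22.32 = 1.776 m.
Froude number Fr = V/√(g·D_h) = 3.417/√(9.81×1.776) = 0.819, which is less than 1, so the flow is subcritical.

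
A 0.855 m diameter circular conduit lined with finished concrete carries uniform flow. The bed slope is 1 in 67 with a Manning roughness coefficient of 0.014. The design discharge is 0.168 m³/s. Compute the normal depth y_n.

Manning's equation rearranged: A R^(2/3) = nQ / (1·√S) = 0.014 × 0.168 / (√0.01493) = 0.01925.
Try y = 0.138 m: A R^(2/3) = 0.0116 — too small.
Try y = 0.197 m: A R^(2/3) = 0.0239 — too large.
Try y = 0.177 m: A R^(2/3) = 0.01927 — ≈ 0.01925.

y_n = 0.177 m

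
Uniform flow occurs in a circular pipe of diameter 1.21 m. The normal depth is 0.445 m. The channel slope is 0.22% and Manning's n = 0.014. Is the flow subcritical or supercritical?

subcritical

For a circular section of diameter D = 1.21 m at depth y = 0.445 m, the central angle is θ = 2 arccos(1 − 2y/D) = 2.606 rad. Then A = (D²/8)(θ − sin θ) = 0.3836 m² and P = Dθ/2 = 1.577 m.
Hydraulic radius R = A/P = 0.3836/1.577 = 0.2433 m.
V = (1/n) R^(2/3) √S = (1/0.014) × 0.2433^(2/3) × √0.0022 = 1.306 m/s. Hydraulic depth D_h = A/T = 0.3836/1.167 = 0.3288 m.
Froude number Fr = V/√(g·D_h) = 1.306/√(9.81×0.3288) = 0.727, which is less than 1, so the flow is subcritical.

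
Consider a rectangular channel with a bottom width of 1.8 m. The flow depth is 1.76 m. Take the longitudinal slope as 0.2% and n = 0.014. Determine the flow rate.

Flow area A = b·y = 1.8 × 1.76 = 3.168 m². Wetted perimeter P = b + 2y = 1.8 + 2×1.76 = 5.32 m.
Hydraulic radius R = A/P = 3.168/5.32 = 0.5955 m.
Manning's equation: Q = (1/n) A R^(2/3) S^(1/2) = (1/0.014) × 3.168 × 0.5955^(2/3) × 0.002^(1/2) = 7.16 m³/s.

Q = 7.16 m³/s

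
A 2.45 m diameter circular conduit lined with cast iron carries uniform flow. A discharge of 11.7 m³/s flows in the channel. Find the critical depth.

y_c = 1.57 m

At critical depth, Q² T / (g A³) = 1, i.e. A³/T = Q²/g = 11.7²/9.81 = 13.95.
Try y = 1.92 m: A³/T = 30.86 — over.
Try y = 1.57 m: A³/T = 13.82 — ≈ 13.95.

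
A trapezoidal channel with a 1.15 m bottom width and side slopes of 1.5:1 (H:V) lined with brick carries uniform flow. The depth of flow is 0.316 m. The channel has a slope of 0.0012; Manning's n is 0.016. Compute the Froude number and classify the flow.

subcritical

With bottom width b = 1.15 m and side slope z = 1.5: A = (b + zy)y = (1.15 + 1.5×0.316)×0.316 = 0.5132 m²; P = b + 2y√(1+z²) = 1.15 + 2×0.316×1.803 = 2.289 m.
Hydraulic radius R = A/P = 0.5132/2.289 = 0.2242 m.
V = (1/n) R^(2/3) √S = (1/0.016) × 0.2242^(2/3) × √0.0012 = 0.7989 m/s. Hydraulic depth D_h = A/T = 0.5132/2.098 = 0.2446 m.
Froude number Fr = V/√(g·D_h) = 0.7989/√(9.81×0.2446) = 0.516, which is less than 1, so the flow is subcritical.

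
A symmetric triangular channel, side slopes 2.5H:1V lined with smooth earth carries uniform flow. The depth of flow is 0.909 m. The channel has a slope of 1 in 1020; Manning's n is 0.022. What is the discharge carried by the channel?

For a triangular section with side slope z = 2.5: A = zy² = 2.5×0.909² = 2.066 m²; P = 2y√(1+z²) = 2×0.909×2.693 = 4.895 m.
Hydraulic radius R = A/P = 2.066/4.895 = 0.422 m.
Manning's equation: Q = (1/n) A R^(2/3) S^(1/2) = (1/0.022) × 2.066 × 0.422^(2/3) × 0.0009804^(1/2) = 1.65 m³/s.

Q = 1.65 m³/s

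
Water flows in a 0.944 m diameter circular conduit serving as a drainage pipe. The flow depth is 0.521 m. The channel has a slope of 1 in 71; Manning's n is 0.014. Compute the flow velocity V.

V = 3.37 m/s

For a circular section of diameter D = 0.944 m at depth y = 0.521 m, the central angle is θ = 2 arccos(1 − 2y/D) = 3.35 rad. Then A = (D²/8)(θ − sin θ) = 0.3961 m² and P = Dθ/2 = 1.581 m.
Hydraulic radius R = A/P = 0.3961/1.581 = 0.2505 m.
From Manning's equation, V = (1/n) R^(2/3) S^(1/2) = (1/0.014) × 0.2505^(2/3) × 0.01408^(1/2) = 3.37 m/s.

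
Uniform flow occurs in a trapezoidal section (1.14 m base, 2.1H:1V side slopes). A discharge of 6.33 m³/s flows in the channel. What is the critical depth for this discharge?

y_c = 0.898 m

At critical depth, Q² T / (g A³) = 1, i.e. A³/T = Q²/g = 6.33²/9.81 = 4.084.
Try y = 0.671 m: A³/T = 1.264 — too small.
Try y = 0.898 m: A³/T = 4.084 — close enough.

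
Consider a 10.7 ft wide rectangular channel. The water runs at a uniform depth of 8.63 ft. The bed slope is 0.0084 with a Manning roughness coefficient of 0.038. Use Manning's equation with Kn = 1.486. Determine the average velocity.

Flow area A = b·y = 10.7 × 8.63 = 92.34 ft². Wetted perimeter P = b + 2y = 10.7 + 2×8.63 = 27.96 ft.
Hydraulic radius R = A/P = 92.34/27.96 = 3.303 ft.
From Manning's equation, V = (1.486/n) R^(2/3) S^(1/2) = (1.486/0.038) × 3.303^(2/3) × 0.0084^(1/2) = 7.95 ft/s.

V = 7.95 ft/s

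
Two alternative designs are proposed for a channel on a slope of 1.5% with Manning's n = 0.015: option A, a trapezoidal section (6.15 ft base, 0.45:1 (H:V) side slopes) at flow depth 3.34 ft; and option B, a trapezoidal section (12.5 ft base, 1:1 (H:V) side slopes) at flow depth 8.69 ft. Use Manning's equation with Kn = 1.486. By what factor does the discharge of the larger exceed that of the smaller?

Channel A: With bottom width b = 6.15 ft and side slope z = 0.45: A = (b + zy)y = (6.15 + 0.45×3.34)×3.34 = 25.56 ft²; P = b + 2y√(1+z²) = 6.15 + 2×3.34×1.097 = 13.48 ft. Hydraulic radius R = A/P = 25.56/13.48 = 1.897 ft. Q_A = (1.486/0.015)·25.56·1.897^(2/3)·√0.015 = 475.2 ft³/s.
Channel B: With bottom width b = 12.5 ft and side slope z = 1: A = (b + zy)y = (12.5 + 1×8.69)×8.69 = 184.1 ft²; P = b + 2y√(1+z²) = 12.5 + 2×8.69×1.414 = 37.08 ft. Hydraulic radius R = A/P = 184.1/37.08 = 4.966 ft. Q_B = (1.486/0.015)·184.1·4.966^(2/3)·√0.015 = 6503 ft³/s.
The larger discharge is 6503 ft³/s and the smaller is 475.2 ft³/s; the ratio is 13.7.

13.7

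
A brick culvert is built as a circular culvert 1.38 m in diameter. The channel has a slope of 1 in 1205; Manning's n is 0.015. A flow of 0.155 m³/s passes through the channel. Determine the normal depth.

y_n = 0.309 m

Manning's equation rearranged: A R^(2/3) = nQ / (1·√S) = 0.015 × 0.155 / (√0.0008299) = 0.08071.
Trying y = 0.224 m: A R^(2/3) = 0.04208 — too small.
Trying y = 0.334 m: A R^(2/3) = 0.0945 — too large.
Trying y = 0.309 m: A R^(2/3) = 0.0809 — close enough.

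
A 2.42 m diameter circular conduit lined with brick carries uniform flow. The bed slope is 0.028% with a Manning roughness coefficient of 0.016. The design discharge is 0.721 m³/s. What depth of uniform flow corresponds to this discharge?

Manning's equation rearranged: A R^(2/3) = nQ / (1·√S) = 0.016 × 0.721 / (√0.00028) = 0.6894.
At y = 0.958 m: A R^(2/3) = 1.088 — too large.
At y = 0.549 m: A R^(2/3) = 0.3714 — too small.
At y = 0.752 m: A R^(2/3) = 0.6896 — ≈ 0.6894.

y_n = 0.752 m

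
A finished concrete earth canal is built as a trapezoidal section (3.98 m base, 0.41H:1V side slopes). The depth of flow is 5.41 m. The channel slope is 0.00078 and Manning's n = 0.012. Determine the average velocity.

V = 3.86 m/s

With bottom width b = 3.98 m and side slope z = 0.41: A = (b + zy)y = (3.98 + 0.41×5.41)×5.41 = 33.53 m²; P = b + 2y√(1+z²) = 3.98 + 2×5.41×1.081 = 15.67 m.
Hydraulic radius R = A/P = 33.53/15.67 = 2.139 m.
From Manning's equation, V = (1/n) R^(2/3) S^(1/2) = (1/0.012) × 2.139^(2/3) × 0.00078^(1/2) = 3.86 m/s.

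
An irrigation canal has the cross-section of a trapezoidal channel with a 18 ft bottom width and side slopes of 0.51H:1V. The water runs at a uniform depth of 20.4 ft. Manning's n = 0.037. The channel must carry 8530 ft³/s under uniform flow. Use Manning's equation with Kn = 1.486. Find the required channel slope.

With bottom width b = 18 ft and side slope z = 0.51: A = (b + zy)y = (18 + 0.51×20.4)×20.4 = 579.4 ft²; P = b + 2y√(1+z²) = 18 + 2×20.4×1.123 = 63.8 ft.
Hydraulic radius R = A/P = 579.4/63.8 = 9.082 ft.
From Manning's equation, S = [nQ / (1.486 A R^(2/3))]² = [0.037 × 8530 / (1.486 × 579.4 × 9.082^(2/3))]² = 0.00709.

S = 0.00709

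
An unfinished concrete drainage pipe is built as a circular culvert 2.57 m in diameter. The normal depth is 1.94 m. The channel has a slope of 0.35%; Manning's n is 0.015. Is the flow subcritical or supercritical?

subcritical

For a circular section of diameter D = 2.57 m at depth y = 1.94 m, the central angle is θ = 2 arccos(1 − 2y/D) = 4.211 rad. Then A = (D²/8)(θ − sin θ) = 4.201 m² and P = Dθ/2 = 5.412 m.
Hydraulic radius R = A/P = 4.201/5.412 = 0.7763 m.
V = (1/n) R^(2/3) √S = (1/0.015) × 0.7763^(2/3) × √0.0035 = 3.331 m/s. Hydraulic depth D_h = A/T = 4.201/2.211 = 1.9 m.
Froude number Fr = V/√(g·D_h) = 3.331/√(9.81×1.9) = 0.772, which is less than 1, so the flow is subcritical.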